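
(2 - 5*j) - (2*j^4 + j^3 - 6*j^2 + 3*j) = -2*j^4 - j^3 + 6*j^2 - 8*j + 2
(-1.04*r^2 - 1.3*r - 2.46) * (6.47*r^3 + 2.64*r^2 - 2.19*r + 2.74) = -6.7288*r^5 - 11.1566*r^4 - 17.0706*r^3 - 6.497*r^2 + 1.8254*r - 6.7404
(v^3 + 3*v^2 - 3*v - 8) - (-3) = v^3 + 3*v^2 - 3*v - 5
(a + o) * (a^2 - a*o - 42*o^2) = a^3 - 43*a*o^2 - 42*o^3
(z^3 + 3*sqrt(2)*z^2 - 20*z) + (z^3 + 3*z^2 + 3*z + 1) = 2*z^3 + 3*z^2 + 3*sqrt(2)*z^2 - 17*z + 1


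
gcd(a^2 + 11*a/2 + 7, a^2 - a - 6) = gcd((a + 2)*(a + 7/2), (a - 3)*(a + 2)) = a + 2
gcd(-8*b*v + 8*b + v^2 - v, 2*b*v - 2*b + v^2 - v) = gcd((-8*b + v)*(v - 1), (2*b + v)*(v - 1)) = v - 1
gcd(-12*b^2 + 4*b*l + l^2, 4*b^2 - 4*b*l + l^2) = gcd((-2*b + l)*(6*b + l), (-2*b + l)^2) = 2*b - l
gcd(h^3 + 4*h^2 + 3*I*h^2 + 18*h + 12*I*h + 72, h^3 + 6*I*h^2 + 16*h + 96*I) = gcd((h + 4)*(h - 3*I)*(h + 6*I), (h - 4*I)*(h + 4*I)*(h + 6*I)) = h + 6*I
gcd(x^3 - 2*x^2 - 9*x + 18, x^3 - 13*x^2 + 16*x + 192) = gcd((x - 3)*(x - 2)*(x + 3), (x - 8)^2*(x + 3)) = x + 3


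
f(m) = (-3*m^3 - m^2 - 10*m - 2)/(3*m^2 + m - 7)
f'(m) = (-6*m - 1)*(-3*m^3 - m^2 - 10*m - 2)/(3*m^2 + m - 7)^2 + (-9*m^2 - 2*m - 10)/(3*m^2 + m - 7)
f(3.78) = -5.45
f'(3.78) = -0.43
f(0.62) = 1.78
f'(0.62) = 4.42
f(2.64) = -5.47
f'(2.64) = 0.86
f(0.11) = 0.45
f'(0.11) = 1.62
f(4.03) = -5.57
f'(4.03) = -0.52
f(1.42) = -57.13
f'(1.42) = 1093.15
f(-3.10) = 5.81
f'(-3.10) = 0.64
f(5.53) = -6.59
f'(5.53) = -0.79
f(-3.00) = 5.88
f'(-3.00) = 0.88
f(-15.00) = 15.39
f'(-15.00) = -0.97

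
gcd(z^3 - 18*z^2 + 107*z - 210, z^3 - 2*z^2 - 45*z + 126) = z - 6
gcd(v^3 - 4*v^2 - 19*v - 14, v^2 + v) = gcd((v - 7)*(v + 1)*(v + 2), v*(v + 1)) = v + 1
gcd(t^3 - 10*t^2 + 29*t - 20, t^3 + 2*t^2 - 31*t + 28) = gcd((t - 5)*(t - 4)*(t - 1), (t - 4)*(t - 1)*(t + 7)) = t^2 - 5*t + 4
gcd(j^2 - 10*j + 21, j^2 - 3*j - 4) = 1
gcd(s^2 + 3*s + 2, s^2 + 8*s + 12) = s + 2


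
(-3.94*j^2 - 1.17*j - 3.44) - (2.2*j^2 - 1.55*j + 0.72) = -6.14*j^2 + 0.38*j - 4.16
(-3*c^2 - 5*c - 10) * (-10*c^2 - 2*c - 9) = 30*c^4 + 56*c^3 + 137*c^2 + 65*c + 90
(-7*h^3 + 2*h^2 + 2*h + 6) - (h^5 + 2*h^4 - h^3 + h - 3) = -h^5 - 2*h^4 - 6*h^3 + 2*h^2 + h + 9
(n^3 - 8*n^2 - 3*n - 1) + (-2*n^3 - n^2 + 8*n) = -n^3 - 9*n^2 + 5*n - 1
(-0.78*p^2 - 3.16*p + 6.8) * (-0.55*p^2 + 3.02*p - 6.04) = 0.429*p^4 - 0.6176*p^3 - 8.572*p^2 + 39.6224*p - 41.072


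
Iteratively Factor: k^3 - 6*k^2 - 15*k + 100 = (k - 5)*(k^2 - k - 20) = (k - 5)^2*(k + 4)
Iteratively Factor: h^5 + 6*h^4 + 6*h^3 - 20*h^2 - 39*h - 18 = (h - 2)*(h^4 + 8*h^3 + 22*h^2 + 24*h + 9) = (h - 2)*(h + 1)*(h^3 + 7*h^2 + 15*h + 9) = (h - 2)*(h + 1)^2*(h^2 + 6*h + 9) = (h - 2)*(h + 1)^2*(h + 3)*(h + 3)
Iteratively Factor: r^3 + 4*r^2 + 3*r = (r + 1)*(r^2 + 3*r) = r*(r + 1)*(r + 3)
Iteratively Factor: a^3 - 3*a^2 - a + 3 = (a + 1)*(a^2 - 4*a + 3) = (a - 3)*(a + 1)*(a - 1)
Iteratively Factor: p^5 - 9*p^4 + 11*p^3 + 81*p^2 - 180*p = (p - 4)*(p^4 - 5*p^3 - 9*p^2 + 45*p) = (p - 5)*(p - 4)*(p^3 - 9*p) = p*(p - 5)*(p - 4)*(p^2 - 9) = p*(p - 5)*(p - 4)*(p + 3)*(p - 3)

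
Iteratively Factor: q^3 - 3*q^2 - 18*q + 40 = (q + 4)*(q^2 - 7*q + 10) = (q - 5)*(q + 4)*(q - 2)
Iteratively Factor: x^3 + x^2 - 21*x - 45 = (x - 5)*(x^2 + 6*x + 9) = (x - 5)*(x + 3)*(x + 3)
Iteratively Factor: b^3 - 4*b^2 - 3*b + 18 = (b - 3)*(b^2 - b - 6) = (b - 3)*(b + 2)*(b - 3)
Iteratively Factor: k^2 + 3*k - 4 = (k - 1)*(k + 4)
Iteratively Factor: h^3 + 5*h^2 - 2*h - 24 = (h + 4)*(h^2 + h - 6) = (h + 3)*(h + 4)*(h - 2)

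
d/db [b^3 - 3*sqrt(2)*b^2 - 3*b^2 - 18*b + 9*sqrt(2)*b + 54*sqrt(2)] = 3*b^2 - 6*sqrt(2)*b - 6*b - 18 + 9*sqrt(2)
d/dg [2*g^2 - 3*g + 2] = 4*g - 3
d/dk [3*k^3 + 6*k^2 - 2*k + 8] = 9*k^2 + 12*k - 2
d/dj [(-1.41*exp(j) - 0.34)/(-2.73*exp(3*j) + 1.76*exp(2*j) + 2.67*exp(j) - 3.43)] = (-7.6986*exp(3*j) - 0.303*exp(2*j) + 1.1968*exp(j) + 5.7441)*exp(j)/(7.4529*exp(6*j) - 9.6096*exp(5*j) - 11.4806*exp(4*j) + 28.1262*exp(3*j) - 4.9447*exp(2*j) - 18.3162*exp(j) + 11.7649)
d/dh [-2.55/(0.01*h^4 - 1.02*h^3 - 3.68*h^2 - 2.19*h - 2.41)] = (0.102*h^3 - 7.803*h^2 - 18.768*h - 5.5845)/(-0.01*h^4 + 1.02*h^3 + 3.68*h^2 + 2.19*h + 2.41)^2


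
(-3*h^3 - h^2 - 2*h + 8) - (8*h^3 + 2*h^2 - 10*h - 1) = -11*h^3 - 3*h^2 + 8*h + 9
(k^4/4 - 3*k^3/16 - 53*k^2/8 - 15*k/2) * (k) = k^5/4 - 3*k^4/16 - 53*k^3/8 - 15*k^2/2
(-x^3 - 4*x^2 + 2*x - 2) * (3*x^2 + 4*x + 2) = -3*x^5 - 16*x^4 - 12*x^3 - 6*x^2 - 4*x - 4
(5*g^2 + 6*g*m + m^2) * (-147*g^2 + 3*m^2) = -735*g^4 - 882*g^3*m - 132*g^2*m^2 + 18*g*m^3 + 3*m^4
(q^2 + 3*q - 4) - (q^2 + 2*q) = q - 4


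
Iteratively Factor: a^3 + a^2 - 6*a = (a)*(a^2 + a - 6) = a*(a - 2)*(a + 3)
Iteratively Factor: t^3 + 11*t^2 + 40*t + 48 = (t + 4)*(t^2 + 7*t + 12) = (t + 3)*(t + 4)*(t + 4)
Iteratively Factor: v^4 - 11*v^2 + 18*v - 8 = (v + 4)*(v^3 - 4*v^2 + 5*v - 2) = (v - 2)*(v + 4)*(v^2 - 2*v + 1) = (v - 2)*(v - 1)*(v + 4)*(v - 1)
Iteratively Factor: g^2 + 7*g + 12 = (g + 3)*(g + 4)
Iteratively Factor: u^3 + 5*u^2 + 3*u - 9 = (u + 3)*(u^2 + 2*u - 3) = (u + 3)^2*(u - 1)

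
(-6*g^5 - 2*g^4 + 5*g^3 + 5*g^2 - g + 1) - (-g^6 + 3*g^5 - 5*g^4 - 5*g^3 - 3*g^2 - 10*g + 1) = g^6 - 9*g^5 + 3*g^4 + 10*g^3 + 8*g^2 + 9*g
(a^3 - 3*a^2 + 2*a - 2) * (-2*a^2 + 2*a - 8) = -2*a^5 + 8*a^4 - 18*a^3 + 32*a^2 - 20*a + 16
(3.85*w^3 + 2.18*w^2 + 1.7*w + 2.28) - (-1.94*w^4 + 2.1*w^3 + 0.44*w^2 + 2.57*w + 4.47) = 1.94*w^4 + 1.75*w^3 + 1.74*w^2 - 0.87*w - 2.19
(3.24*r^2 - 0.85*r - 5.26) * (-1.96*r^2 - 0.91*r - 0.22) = -6.3504*r^4 - 1.2824*r^3 + 10.3703*r^2 + 4.9736*r + 1.1572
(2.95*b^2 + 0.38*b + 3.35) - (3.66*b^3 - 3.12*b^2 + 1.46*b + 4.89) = -3.66*b^3 + 6.07*b^2 - 1.08*b - 1.54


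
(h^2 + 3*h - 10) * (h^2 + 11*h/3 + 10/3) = h^4 + 20*h^3/3 + 13*h^2/3 - 80*h/3 - 100/3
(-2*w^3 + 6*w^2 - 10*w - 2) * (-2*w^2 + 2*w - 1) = 4*w^5 - 16*w^4 + 34*w^3 - 22*w^2 + 6*w + 2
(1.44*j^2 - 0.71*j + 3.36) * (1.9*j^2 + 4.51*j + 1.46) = 2.736*j^4 + 5.1454*j^3 + 5.2843*j^2 + 14.117*j + 4.9056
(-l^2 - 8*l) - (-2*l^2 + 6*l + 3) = l^2 - 14*l - 3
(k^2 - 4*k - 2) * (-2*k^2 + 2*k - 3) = -2*k^4 + 10*k^3 - 7*k^2 + 8*k + 6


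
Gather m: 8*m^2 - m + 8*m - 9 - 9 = 8*m^2 + 7*m - 18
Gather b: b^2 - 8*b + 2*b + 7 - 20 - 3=b^2 - 6*b - 16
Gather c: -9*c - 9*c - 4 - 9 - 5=-18*c - 18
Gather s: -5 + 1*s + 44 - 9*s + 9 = 48 - 8*s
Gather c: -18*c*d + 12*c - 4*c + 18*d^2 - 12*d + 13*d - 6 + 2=c*(8 - 18*d) + 18*d^2 + d - 4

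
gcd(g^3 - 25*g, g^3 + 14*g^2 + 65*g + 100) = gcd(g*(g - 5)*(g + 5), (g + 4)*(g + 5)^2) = g + 5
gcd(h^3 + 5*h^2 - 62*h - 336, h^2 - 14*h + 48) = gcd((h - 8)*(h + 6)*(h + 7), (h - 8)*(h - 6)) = h - 8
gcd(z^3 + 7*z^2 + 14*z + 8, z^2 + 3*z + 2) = z^2 + 3*z + 2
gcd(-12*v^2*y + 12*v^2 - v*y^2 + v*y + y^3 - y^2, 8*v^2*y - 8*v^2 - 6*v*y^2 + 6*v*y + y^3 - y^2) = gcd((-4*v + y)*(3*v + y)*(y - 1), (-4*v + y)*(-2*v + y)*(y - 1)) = -4*v*y + 4*v + y^2 - y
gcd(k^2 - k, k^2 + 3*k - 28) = 1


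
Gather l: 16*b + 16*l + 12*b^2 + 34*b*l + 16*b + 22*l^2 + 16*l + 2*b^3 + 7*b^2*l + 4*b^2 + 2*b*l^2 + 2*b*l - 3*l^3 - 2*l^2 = 2*b^3 + 16*b^2 + 32*b - 3*l^3 + l^2*(2*b + 20) + l*(7*b^2 + 36*b + 32)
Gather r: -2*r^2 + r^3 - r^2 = r^3 - 3*r^2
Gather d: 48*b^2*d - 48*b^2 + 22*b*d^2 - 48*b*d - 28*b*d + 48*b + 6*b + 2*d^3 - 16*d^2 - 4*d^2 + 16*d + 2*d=-48*b^2 + 54*b + 2*d^3 + d^2*(22*b - 20) + d*(48*b^2 - 76*b + 18)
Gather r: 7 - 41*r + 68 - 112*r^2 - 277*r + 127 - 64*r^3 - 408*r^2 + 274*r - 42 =-64*r^3 - 520*r^2 - 44*r + 160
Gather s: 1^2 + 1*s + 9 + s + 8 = 2*s + 18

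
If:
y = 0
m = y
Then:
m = 0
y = 0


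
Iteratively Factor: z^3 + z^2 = (z)*(z^2 + z) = z^2*(z + 1)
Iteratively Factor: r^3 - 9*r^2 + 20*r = (r)*(r^2 - 9*r + 20) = r*(r - 4)*(r - 5)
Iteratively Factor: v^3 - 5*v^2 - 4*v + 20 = (v - 2)*(v^2 - 3*v - 10) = (v - 2)*(v + 2)*(v - 5)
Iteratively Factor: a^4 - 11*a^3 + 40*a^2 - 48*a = (a - 4)*(a^3 - 7*a^2 + 12*a) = (a - 4)*(a - 3)*(a^2 - 4*a) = a*(a - 4)*(a - 3)*(a - 4)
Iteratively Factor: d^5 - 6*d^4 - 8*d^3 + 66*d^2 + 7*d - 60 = (d + 1)*(d^4 - 7*d^3 - d^2 + 67*d - 60) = (d + 1)*(d + 3)*(d^3 - 10*d^2 + 29*d - 20) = (d - 4)*(d + 1)*(d + 3)*(d^2 - 6*d + 5) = (d - 4)*(d - 1)*(d + 1)*(d + 3)*(d - 5)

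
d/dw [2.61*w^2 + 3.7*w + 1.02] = 5.22*w + 3.7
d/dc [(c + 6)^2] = 2*c + 12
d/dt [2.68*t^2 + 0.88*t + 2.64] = 5.36*t + 0.88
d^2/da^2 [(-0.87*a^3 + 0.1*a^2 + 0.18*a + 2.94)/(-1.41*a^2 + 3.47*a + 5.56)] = (3.5527136788005e-15*a^5 + 32.897814*a^3 + 60.93666*a^2 + 239.209452*a - 116.134508)/(2.803221*a^6 - 20.696121*a^5 + 17.771499*a^4 + 121.438549*a^3 - 70.0776840000001*a^2 - 321.810576*a - 171.879616)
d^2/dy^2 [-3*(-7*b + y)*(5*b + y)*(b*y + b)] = 6*b*(2*b - 3*y - 1)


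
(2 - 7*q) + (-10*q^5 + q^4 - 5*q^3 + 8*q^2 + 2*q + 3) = -10*q^5 + q^4 - 5*q^3 + 8*q^2 - 5*q + 5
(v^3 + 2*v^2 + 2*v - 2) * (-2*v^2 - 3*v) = -2*v^5 - 7*v^4 - 10*v^3 - 2*v^2 + 6*v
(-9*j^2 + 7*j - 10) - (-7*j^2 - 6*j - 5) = -2*j^2 + 13*j - 5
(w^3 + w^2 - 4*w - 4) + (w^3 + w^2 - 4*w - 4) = 2*w^3 + 2*w^2 - 8*w - 8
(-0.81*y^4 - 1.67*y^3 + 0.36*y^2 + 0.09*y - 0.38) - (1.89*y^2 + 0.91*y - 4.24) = -0.81*y^4 - 1.67*y^3 - 1.53*y^2 - 0.82*y + 3.86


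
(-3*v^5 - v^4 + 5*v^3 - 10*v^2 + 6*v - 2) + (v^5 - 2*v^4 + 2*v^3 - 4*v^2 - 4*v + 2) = -2*v^5 - 3*v^4 + 7*v^3 - 14*v^2 + 2*v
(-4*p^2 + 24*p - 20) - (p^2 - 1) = -5*p^2 + 24*p - 19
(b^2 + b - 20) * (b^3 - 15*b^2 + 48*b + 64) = b^5 - 14*b^4 + 13*b^3 + 412*b^2 - 896*b - 1280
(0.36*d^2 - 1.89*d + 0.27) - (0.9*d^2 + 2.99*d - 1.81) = -0.54*d^2 - 4.88*d + 2.08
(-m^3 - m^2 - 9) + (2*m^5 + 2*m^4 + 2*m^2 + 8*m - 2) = 2*m^5 + 2*m^4 - m^3 + m^2 + 8*m - 11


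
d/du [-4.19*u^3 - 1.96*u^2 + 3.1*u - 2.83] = -12.57*u^2 - 3.92*u + 3.1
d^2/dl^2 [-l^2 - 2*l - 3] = -2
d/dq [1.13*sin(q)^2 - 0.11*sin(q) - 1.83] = (2.26*sin(q) - 0.11)*cos(q)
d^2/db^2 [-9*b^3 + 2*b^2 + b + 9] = 4 - 54*b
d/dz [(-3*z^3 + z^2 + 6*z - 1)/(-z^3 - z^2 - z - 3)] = (4*z^4 + 18*z^3 + 29*z^2 - 8*z - 19)/(z^6 + 2*z^5 + 3*z^4 + 8*z^3 + 7*z^2 + 6*z + 9)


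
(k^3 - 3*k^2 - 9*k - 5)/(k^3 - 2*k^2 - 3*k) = (k^2 - 4*k - 5)/(k*(k - 3))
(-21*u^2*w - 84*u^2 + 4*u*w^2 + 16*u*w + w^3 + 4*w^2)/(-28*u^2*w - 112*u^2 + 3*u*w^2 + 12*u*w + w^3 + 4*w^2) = (3*u - w)/(4*u - w)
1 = 1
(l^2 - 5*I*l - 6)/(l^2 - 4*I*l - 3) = (l - 2*I)/(l - I)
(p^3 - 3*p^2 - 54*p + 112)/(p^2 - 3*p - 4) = (-p^3 + 3*p^2 + 54*p - 112)/(-p^2 + 3*p + 4)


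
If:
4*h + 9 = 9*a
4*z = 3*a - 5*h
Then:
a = 15/11 - 16*z/33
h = 9/11 - 12*z/11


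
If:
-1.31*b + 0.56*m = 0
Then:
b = 0.427480916030534*m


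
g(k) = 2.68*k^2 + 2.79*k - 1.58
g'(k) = 5.36*k + 2.79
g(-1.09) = -1.44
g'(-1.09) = -3.05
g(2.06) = 15.54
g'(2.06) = 13.83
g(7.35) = 163.71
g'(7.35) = 42.19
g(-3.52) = 21.81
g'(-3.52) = -16.08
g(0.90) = 3.10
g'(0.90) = 7.61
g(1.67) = 10.55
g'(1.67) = 11.74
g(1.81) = 12.25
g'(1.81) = 12.49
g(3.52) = 41.45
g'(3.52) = 21.66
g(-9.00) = 190.39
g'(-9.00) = -45.45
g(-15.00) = 559.57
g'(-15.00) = -77.61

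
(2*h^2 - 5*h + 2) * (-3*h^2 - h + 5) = -6*h^4 + 13*h^3 + 9*h^2 - 27*h + 10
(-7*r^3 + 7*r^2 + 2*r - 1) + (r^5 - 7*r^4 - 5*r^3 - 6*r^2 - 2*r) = r^5 - 7*r^4 - 12*r^3 + r^2 - 1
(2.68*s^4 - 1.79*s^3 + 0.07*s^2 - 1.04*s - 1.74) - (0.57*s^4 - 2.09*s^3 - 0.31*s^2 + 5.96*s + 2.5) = 2.11*s^4 + 0.3*s^3 + 0.38*s^2 - 7.0*s - 4.24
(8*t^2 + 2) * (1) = 8*t^2 + 2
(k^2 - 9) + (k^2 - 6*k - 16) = 2*k^2 - 6*k - 25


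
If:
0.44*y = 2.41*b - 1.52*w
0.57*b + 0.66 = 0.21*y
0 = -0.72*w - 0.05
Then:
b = 1.05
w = -0.07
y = 5.99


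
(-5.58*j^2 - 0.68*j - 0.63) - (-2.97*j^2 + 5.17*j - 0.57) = -2.61*j^2 - 5.85*j - 0.0600000000000001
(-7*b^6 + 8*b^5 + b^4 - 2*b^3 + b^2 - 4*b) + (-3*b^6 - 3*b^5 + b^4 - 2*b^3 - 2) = -10*b^6 + 5*b^5 + 2*b^4 - 4*b^3 + b^2 - 4*b - 2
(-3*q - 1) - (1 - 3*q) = -2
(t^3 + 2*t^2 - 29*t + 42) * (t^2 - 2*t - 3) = t^5 - 36*t^3 + 94*t^2 + 3*t - 126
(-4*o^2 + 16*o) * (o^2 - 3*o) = -4*o^4 + 28*o^3 - 48*o^2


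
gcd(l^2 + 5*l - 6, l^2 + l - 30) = l + 6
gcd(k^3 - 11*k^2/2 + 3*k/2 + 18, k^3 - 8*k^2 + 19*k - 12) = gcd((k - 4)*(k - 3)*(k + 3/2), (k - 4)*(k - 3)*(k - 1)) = k^2 - 7*k + 12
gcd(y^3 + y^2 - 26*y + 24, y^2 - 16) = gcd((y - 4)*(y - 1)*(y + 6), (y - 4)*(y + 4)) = y - 4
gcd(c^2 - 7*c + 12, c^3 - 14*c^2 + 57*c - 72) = c - 3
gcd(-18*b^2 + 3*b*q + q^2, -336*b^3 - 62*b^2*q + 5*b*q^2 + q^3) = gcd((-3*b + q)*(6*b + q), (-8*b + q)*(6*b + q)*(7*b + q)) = 6*b + q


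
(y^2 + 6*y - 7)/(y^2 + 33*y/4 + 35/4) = 4*(y - 1)/(4*y + 5)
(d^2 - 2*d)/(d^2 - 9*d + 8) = d*(d - 2)/(d^2 - 9*d + 8)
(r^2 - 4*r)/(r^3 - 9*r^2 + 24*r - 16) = r/(r^2 - 5*r + 4)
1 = 1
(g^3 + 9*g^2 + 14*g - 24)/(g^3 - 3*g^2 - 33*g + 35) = (g^2 + 10*g + 24)/(g^2 - 2*g - 35)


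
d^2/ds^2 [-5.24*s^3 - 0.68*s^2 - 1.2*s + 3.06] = -31.44*s - 1.36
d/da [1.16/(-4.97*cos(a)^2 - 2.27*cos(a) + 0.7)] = -(11.5304*cos(a) + 2.6332)*sin(a)/(4.97*cos(a)^2 + 2.27*cos(a) - 0.7)^2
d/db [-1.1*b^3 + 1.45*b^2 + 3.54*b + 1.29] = -3.3*b^2 + 2.9*b + 3.54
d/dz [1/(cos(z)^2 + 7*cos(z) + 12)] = (2*cos(z) + 7)*sin(z)/(cos(z)^2 + 7*cos(z) + 12)^2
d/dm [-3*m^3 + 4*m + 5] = 4 - 9*m^2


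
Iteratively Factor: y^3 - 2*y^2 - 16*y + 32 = (y - 2)*(y^2 - 16) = (y - 2)*(y + 4)*(y - 4)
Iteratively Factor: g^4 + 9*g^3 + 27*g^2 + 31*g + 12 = (g + 4)*(g^3 + 5*g^2 + 7*g + 3) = (g + 1)*(g + 4)*(g^2 + 4*g + 3) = (g + 1)^2*(g + 4)*(g + 3)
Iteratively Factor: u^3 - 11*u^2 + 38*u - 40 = (u - 5)*(u^2 - 6*u + 8) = (u - 5)*(u - 4)*(u - 2)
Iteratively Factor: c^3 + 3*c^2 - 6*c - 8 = (c + 4)*(c^2 - c - 2) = (c + 1)*(c + 4)*(c - 2)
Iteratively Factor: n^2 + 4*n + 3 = (n + 3)*(n + 1)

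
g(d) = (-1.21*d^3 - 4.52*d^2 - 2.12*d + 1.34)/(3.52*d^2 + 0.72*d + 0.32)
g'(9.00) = -0.34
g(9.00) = -4.34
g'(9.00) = -0.34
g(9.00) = -4.34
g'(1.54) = -0.46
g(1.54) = -1.75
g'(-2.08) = -0.14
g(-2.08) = -0.21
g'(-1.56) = 0.11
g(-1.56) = -0.23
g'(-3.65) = -0.30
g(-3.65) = 0.17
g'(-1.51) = 0.15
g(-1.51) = -0.22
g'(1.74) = -0.42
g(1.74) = -1.83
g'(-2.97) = -0.26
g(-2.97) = -0.02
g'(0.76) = -1.36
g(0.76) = -1.18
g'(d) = (-7.04*d - 0.72)*(-1.21*d^3 - 4.52*d^2 - 2.12*d + 1.34)/(3.52*d^2 + 0.72*d + 0.32)^2 + (-3.63*d^2 - 9.04*d - 2.12)/(3.52*d^2 + 0.72*d + 0.32)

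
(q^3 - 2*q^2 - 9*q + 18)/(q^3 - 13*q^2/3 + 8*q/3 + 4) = 3*(q + 3)/(3*q + 2)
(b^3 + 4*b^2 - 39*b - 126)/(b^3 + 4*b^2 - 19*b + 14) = (b^2 - 3*b - 18)/(b^2 - 3*b + 2)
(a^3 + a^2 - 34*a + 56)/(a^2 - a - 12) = (a^2 + 5*a - 14)/(a + 3)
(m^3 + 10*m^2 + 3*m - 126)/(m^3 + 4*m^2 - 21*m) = (m + 6)/m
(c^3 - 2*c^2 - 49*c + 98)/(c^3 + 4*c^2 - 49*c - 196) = (c - 2)/(c + 4)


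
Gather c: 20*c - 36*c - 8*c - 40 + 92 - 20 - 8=24 - 24*c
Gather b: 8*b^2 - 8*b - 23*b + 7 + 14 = 8*b^2 - 31*b + 21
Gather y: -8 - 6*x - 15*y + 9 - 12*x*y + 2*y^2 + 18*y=-6*x + 2*y^2 + y*(3 - 12*x) + 1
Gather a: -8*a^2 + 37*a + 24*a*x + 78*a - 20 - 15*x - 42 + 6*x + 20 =-8*a^2 + a*(24*x + 115) - 9*x - 42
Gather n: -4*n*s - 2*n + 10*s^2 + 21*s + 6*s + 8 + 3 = n*(-4*s - 2) + 10*s^2 + 27*s + 11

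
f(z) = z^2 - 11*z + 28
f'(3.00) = -5.00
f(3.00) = 4.00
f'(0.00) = -11.00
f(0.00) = 28.00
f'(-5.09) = -21.18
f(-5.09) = 109.90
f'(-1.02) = -13.04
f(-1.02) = 40.26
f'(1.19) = -8.62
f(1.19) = 16.33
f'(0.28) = -10.44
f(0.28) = 25.00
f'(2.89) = -5.22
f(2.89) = 4.56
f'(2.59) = -5.82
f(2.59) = 6.22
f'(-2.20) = -15.40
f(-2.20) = 57.04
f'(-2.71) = -16.42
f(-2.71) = 65.15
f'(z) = 2*z - 11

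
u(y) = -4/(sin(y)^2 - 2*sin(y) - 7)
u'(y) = -4*(-2*sin(y)*cos(y) + 2*cos(y))/(sin(y)^2 - 2*sin(y) - 7)^2 = 8*(sin(y) - 1)*cos(y)/(2*sin(y) + cos(y)^2 + 6)^2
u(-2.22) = 0.84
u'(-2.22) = 0.38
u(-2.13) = 0.87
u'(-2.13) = 0.37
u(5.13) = 0.92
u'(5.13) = -0.33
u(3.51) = 0.65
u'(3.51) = 0.27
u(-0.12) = 0.59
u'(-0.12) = -0.20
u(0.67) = 0.51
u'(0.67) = -0.04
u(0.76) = 0.51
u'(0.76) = -0.03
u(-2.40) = 0.77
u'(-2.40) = 0.37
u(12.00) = 0.71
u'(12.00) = -0.33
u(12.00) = 0.71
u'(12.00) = -0.33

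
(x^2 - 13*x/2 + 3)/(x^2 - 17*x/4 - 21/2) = 2*(2*x - 1)/(4*x + 7)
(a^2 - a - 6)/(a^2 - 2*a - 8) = (a - 3)/(a - 4)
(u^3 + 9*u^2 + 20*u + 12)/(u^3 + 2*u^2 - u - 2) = (u + 6)/(u - 1)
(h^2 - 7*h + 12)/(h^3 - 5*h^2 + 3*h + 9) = (h - 4)/(h^2 - 2*h - 3)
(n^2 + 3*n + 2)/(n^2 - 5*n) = (n^2 + 3*n + 2)/(n*(n - 5))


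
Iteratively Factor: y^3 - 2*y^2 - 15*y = (y - 5)*(y^2 + 3*y) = (y - 5)*(y + 3)*(y)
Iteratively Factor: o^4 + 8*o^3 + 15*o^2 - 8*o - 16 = (o - 1)*(o^3 + 9*o^2 + 24*o + 16) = (o - 1)*(o + 4)*(o^2 + 5*o + 4) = (o - 1)*(o + 4)^2*(o + 1)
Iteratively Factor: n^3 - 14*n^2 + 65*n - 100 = (n - 5)*(n^2 - 9*n + 20) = (n - 5)*(n - 4)*(n - 5)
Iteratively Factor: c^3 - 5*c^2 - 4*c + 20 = (c - 5)*(c^2 - 4) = (c - 5)*(c - 2)*(c + 2)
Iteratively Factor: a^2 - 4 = (a + 2)*(a - 2)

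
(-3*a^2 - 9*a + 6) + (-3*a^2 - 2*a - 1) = -6*a^2 - 11*a + 5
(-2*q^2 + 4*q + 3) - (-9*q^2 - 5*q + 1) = 7*q^2 + 9*q + 2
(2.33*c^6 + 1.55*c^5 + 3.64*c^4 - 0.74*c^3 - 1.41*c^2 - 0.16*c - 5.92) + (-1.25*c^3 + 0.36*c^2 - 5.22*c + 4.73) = 2.33*c^6 + 1.55*c^5 + 3.64*c^4 - 1.99*c^3 - 1.05*c^2 - 5.38*c - 1.19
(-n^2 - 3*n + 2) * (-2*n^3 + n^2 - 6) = 2*n^5 + 5*n^4 - 7*n^3 + 8*n^2 + 18*n - 12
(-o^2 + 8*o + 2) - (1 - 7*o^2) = 6*o^2 + 8*o + 1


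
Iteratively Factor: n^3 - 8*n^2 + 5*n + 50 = (n - 5)*(n^2 - 3*n - 10) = (n - 5)*(n + 2)*(n - 5)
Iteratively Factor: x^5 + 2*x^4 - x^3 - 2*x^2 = (x + 1)*(x^4 + x^3 - 2*x^2) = x*(x + 1)*(x^3 + x^2 - 2*x) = x^2*(x + 1)*(x^2 + x - 2) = x^2*(x - 1)*(x + 1)*(x + 2)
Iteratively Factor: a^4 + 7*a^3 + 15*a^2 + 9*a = (a + 1)*(a^3 + 6*a^2 + 9*a) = (a + 1)*(a + 3)*(a^2 + 3*a) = a*(a + 1)*(a + 3)*(a + 3)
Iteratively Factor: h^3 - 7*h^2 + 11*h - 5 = (h - 1)*(h^2 - 6*h + 5) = (h - 1)^2*(h - 5)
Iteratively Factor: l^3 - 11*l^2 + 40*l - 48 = (l - 3)*(l^2 - 8*l + 16) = (l - 4)*(l - 3)*(l - 4)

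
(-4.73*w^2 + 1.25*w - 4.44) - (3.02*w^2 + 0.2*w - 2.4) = -7.75*w^2 + 1.05*w - 2.04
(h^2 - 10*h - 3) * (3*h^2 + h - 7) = 3*h^4 - 29*h^3 - 26*h^2 + 67*h + 21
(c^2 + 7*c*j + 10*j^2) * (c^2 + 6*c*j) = c^4 + 13*c^3*j + 52*c^2*j^2 + 60*c*j^3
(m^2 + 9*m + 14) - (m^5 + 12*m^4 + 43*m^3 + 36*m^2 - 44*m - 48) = -m^5 - 12*m^4 - 43*m^3 - 35*m^2 + 53*m + 62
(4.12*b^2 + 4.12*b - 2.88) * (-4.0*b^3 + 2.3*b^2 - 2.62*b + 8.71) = -16.48*b^5 - 7.004*b^4 + 10.2016*b^3 + 18.4668*b^2 + 43.4308*b - 25.0848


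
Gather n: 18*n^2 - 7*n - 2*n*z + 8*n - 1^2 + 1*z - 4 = 18*n^2 + n*(1 - 2*z) + z - 5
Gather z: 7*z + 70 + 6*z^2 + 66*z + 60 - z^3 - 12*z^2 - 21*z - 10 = -z^3 - 6*z^2 + 52*z + 120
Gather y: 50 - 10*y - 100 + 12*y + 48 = 2*y - 2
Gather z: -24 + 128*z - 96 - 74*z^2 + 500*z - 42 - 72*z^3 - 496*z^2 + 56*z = -72*z^3 - 570*z^2 + 684*z - 162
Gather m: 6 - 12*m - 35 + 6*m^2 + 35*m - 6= 6*m^2 + 23*m - 35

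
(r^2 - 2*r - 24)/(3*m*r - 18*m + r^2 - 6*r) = (r + 4)/(3*m + r)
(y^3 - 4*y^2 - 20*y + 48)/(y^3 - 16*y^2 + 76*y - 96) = (y + 4)/(y - 8)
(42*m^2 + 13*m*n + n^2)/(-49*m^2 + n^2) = (-6*m - n)/(7*m - n)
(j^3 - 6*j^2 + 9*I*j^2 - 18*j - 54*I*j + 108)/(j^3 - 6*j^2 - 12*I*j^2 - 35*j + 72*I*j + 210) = (j^2 + 9*I*j - 18)/(j^2 - 12*I*j - 35)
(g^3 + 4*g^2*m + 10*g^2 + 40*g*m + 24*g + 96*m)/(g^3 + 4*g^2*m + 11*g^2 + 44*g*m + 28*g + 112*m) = (g + 6)/(g + 7)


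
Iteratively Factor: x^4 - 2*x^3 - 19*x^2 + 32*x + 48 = (x - 3)*(x^3 + x^2 - 16*x - 16) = (x - 3)*(x + 4)*(x^2 - 3*x - 4) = (x - 4)*(x - 3)*(x + 4)*(x + 1)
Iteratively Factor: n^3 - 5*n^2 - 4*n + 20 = (n - 5)*(n^2 - 4) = (n - 5)*(n - 2)*(n + 2)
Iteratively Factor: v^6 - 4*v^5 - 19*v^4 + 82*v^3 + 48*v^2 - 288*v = (v + 4)*(v^5 - 8*v^4 + 13*v^3 + 30*v^2 - 72*v) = (v - 3)*(v + 4)*(v^4 - 5*v^3 - 2*v^2 + 24*v) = (v - 4)*(v - 3)*(v + 4)*(v^3 - v^2 - 6*v) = v*(v - 4)*(v - 3)*(v + 4)*(v^2 - v - 6) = v*(v - 4)*(v - 3)^2*(v + 4)*(v + 2)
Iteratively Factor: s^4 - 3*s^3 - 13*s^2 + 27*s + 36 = (s - 4)*(s^3 + s^2 - 9*s - 9) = (s - 4)*(s + 3)*(s^2 - 2*s - 3) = (s - 4)*(s - 3)*(s + 3)*(s + 1)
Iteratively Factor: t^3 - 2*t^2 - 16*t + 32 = (t - 2)*(t^2 - 16) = (t - 2)*(t + 4)*(t - 4)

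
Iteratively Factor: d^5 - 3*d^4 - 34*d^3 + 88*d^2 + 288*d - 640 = (d - 5)*(d^4 + 2*d^3 - 24*d^2 - 32*d + 128) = (d - 5)*(d + 4)*(d^3 - 2*d^2 - 16*d + 32) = (d - 5)*(d - 4)*(d + 4)*(d^2 + 2*d - 8) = (d - 5)*(d - 4)*(d + 4)^2*(d - 2)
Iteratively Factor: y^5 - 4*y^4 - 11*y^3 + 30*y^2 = (y)*(y^4 - 4*y^3 - 11*y^2 + 30*y) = y^2*(y^3 - 4*y^2 - 11*y + 30) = y^2*(y - 5)*(y^2 + y - 6) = y^2*(y - 5)*(y - 2)*(y + 3)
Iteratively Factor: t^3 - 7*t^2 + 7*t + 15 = (t + 1)*(t^2 - 8*t + 15) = (t - 5)*(t + 1)*(t - 3)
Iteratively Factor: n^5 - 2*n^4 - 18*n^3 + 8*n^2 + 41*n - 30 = (n - 5)*(n^4 + 3*n^3 - 3*n^2 - 7*n + 6) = (n - 5)*(n + 3)*(n^3 - 3*n + 2) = (n - 5)*(n + 2)*(n + 3)*(n^2 - 2*n + 1) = (n - 5)*(n - 1)*(n + 2)*(n + 3)*(n - 1)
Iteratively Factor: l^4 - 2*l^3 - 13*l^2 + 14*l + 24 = (l - 4)*(l^3 + 2*l^2 - 5*l - 6) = (l - 4)*(l + 1)*(l^2 + l - 6) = (l - 4)*(l + 1)*(l + 3)*(l - 2)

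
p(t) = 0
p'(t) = 0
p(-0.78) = 0.00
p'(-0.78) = 0.00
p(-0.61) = 0.00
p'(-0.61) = 0.00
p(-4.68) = 0.00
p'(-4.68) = 0.00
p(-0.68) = 0.00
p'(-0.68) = 0.00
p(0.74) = 0.00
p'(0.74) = 0.00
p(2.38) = 0.00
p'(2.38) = 0.00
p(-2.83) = 0.00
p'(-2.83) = 0.00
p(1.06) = 0.00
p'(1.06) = 0.00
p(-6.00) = 0.00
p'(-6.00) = 0.00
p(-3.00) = 0.00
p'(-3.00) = 0.00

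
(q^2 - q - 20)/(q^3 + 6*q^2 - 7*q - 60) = (q - 5)/(q^2 + 2*q - 15)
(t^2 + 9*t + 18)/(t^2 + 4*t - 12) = (t + 3)/(t - 2)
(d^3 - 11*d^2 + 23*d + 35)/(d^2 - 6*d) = (d^3 - 11*d^2 + 23*d + 35)/(d*(d - 6))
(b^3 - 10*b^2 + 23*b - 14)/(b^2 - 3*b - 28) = (b^2 - 3*b + 2)/(b + 4)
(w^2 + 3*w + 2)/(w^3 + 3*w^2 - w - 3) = (w + 2)/(w^2 + 2*w - 3)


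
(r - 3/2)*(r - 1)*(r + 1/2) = r^3 - 2*r^2 + r/4 + 3/4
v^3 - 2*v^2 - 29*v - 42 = (v - 7)*(v + 2)*(v + 3)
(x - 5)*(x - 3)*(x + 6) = x^3 - 2*x^2 - 33*x + 90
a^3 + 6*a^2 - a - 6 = (a - 1)*(a + 1)*(a + 6)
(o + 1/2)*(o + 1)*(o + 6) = o^3 + 15*o^2/2 + 19*o/2 + 3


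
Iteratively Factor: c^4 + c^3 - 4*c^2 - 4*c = (c - 2)*(c^3 + 3*c^2 + 2*c) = (c - 2)*(c + 2)*(c^2 + c) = (c - 2)*(c + 1)*(c + 2)*(c)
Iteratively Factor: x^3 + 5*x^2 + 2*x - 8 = (x + 4)*(x^2 + x - 2) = (x + 2)*(x + 4)*(x - 1)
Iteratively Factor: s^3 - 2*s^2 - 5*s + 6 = (s - 3)*(s^2 + s - 2) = (s - 3)*(s + 2)*(s - 1)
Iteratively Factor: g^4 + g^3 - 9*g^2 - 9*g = (g)*(g^3 + g^2 - 9*g - 9) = g*(g + 1)*(g^2 - 9) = g*(g + 1)*(g + 3)*(g - 3)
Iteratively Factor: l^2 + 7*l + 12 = (l + 3)*(l + 4)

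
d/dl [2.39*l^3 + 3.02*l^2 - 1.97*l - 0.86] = 7.17*l^2 + 6.04*l - 1.97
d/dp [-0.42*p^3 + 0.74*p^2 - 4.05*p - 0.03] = -1.26*p^2 + 1.48*p - 4.05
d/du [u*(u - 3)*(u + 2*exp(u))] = 2*u^2*exp(u) + 3*u^2 - 2*u*exp(u) - 6*u - 6*exp(u)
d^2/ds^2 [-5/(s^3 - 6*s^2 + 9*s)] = 30*(-2*s^2 + 4*s - 3)/(s^3*(s^4 - 12*s^3 + 54*s^2 - 108*s + 81))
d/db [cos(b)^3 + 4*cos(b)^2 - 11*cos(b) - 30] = (-3*cos(b)^2 - 8*cos(b) + 11)*sin(b)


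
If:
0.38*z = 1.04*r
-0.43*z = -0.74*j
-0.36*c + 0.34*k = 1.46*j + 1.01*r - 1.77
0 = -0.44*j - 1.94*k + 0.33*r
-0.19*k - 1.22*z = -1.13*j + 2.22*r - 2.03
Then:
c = -0.22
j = 0.87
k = -0.10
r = 0.54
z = 1.49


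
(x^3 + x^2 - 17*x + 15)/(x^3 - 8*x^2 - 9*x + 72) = (x^2 + 4*x - 5)/(x^2 - 5*x - 24)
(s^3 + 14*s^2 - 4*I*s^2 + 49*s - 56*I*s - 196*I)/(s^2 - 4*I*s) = s + 14 + 49/s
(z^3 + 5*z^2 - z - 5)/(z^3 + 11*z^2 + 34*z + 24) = (z^2 + 4*z - 5)/(z^2 + 10*z + 24)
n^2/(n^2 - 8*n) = n/(n - 8)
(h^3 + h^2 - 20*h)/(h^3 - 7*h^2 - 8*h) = (-h^2 - h + 20)/(-h^2 + 7*h + 8)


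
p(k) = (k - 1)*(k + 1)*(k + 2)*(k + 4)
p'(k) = (k - 1)*(k + 1)*(k + 2) + (k - 1)*(k + 1)*(k + 4) + (k - 1)*(k + 2)*(k + 4) + (k + 1)*(k + 2)*(k + 4)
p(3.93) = 679.27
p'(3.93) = 569.82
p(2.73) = 205.41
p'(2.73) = 247.76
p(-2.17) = -1.15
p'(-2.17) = 7.51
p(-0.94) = -0.38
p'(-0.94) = -6.58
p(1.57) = 29.13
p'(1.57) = 75.83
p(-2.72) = -5.90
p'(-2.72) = 8.60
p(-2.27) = -1.94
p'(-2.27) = 8.18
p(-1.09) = 0.50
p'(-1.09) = -5.05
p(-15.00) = 32032.00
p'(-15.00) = -9666.00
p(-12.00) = 11440.00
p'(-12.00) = -4494.00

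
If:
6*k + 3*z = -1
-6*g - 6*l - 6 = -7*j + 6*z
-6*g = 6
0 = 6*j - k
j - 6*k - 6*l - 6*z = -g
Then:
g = -1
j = -1/42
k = -1/7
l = 5/252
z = -1/21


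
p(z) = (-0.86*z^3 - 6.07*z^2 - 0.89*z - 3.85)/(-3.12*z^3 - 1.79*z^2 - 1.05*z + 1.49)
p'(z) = (-2.58*z^2 - 12.14*z - 0.89)/(-3.12*z^3 - 1.79*z^2 - 1.05*z + 1.49) + (9.36*z^2 + 3.58*z + 1.05)*(-0.86*z^3 - 6.07*z^2 - 0.89*z - 3.85)/(-3.12*z^3 - 1.79*z^2 - 1.05*z + 1.49)^2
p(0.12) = -3.04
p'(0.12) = -5.47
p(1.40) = 1.61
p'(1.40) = -1.35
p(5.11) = 0.60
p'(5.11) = -0.06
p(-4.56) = -0.17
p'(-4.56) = -0.11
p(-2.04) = -0.88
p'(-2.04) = -0.69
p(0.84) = 3.75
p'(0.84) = -10.81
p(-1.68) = -1.19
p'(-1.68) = -1.02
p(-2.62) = -0.58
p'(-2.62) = -0.40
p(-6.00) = -0.05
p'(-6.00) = -0.06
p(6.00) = 0.56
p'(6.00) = -0.04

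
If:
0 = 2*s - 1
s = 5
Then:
No Solution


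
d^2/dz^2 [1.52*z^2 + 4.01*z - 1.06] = 3.04000000000000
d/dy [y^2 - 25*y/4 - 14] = 2*y - 25/4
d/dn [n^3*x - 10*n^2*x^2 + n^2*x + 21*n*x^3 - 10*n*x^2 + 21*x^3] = x*(3*n^2 - 20*n*x + 2*n + 21*x^2 - 10*x)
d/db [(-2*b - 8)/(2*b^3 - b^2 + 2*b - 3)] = 2*(-2*b^3 + b^2 - 2*b + 2*(b + 4)*(3*b^2 - b + 1) + 3)/(2*b^3 - b^2 + 2*b - 3)^2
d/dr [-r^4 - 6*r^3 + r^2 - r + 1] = -4*r^3 - 18*r^2 + 2*r - 1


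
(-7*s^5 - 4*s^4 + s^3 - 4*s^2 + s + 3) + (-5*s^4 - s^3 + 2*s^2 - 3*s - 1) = -7*s^5 - 9*s^4 - 2*s^2 - 2*s + 2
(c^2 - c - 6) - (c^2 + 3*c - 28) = 22 - 4*c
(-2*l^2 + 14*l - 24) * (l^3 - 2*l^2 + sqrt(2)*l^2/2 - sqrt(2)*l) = -2*l^5 - sqrt(2)*l^4 + 18*l^4 - 52*l^3 + 9*sqrt(2)*l^3 - 26*sqrt(2)*l^2 + 48*l^2 + 24*sqrt(2)*l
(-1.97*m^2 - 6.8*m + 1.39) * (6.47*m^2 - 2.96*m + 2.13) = -12.7459*m^4 - 38.1648*m^3 + 24.9252*m^2 - 18.5984*m + 2.9607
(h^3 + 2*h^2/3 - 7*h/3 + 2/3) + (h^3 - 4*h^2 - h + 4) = 2*h^3 - 10*h^2/3 - 10*h/3 + 14/3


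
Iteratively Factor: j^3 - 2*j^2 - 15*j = (j + 3)*(j^2 - 5*j) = (j - 5)*(j + 3)*(j)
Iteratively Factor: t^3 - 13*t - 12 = (t + 3)*(t^2 - 3*t - 4) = (t + 1)*(t + 3)*(t - 4)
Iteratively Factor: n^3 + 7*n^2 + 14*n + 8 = (n + 4)*(n^2 + 3*n + 2) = (n + 2)*(n + 4)*(n + 1)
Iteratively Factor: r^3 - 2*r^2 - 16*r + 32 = (r + 4)*(r^2 - 6*r + 8) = (r - 2)*(r + 4)*(r - 4)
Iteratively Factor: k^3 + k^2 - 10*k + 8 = (k + 4)*(k^2 - 3*k + 2) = (k - 2)*(k + 4)*(k - 1)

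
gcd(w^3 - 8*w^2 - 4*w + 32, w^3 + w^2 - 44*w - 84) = w + 2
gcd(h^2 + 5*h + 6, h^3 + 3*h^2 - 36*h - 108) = h + 3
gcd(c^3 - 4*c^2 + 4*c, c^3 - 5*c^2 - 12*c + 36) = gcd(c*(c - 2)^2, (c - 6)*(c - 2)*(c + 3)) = c - 2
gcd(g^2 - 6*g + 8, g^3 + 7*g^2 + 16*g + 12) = 1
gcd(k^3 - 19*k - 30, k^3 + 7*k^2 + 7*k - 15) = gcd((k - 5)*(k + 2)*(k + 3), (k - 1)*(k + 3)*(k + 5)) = k + 3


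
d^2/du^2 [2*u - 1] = 0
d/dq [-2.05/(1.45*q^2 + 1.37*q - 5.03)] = (5.945*q + 2.8085)/(1.45*q^2 + 1.37*q - 5.03)^2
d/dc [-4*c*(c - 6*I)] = -8*c + 24*I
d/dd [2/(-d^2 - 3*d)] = 2*(2*d + 3)/(d^2*(d + 3)^2)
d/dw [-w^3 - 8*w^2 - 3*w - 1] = -3*w^2 - 16*w - 3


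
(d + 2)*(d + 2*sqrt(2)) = d^2 + 2*d + 2*sqrt(2)*d + 4*sqrt(2)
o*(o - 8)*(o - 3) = o^3 - 11*o^2 + 24*o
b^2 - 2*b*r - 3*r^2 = (b - 3*r)*(b + r)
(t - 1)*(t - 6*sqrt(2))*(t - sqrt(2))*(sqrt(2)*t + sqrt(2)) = sqrt(2)*t^4 - 14*t^3 + 11*sqrt(2)*t^2 + 14*t - 12*sqrt(2)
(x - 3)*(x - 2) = x^2 - 5*x + 6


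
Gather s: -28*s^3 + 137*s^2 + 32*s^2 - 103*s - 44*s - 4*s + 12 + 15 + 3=-28*s^3 + 169*s^2 - 151*s + 30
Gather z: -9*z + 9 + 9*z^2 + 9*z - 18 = 9*z^2 - 9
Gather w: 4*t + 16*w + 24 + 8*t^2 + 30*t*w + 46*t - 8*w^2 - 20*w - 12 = 8*t^2 + 50*t - 8*w^2 + w*(30*t - 4) + 12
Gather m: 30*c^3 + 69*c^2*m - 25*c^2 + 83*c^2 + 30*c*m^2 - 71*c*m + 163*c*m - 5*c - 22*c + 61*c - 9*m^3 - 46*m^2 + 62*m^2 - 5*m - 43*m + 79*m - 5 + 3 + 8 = 30*c^3 + 58*c^2 + 34*c - 9*m^3 + m^2*(30*c + 16) + m*(69*c^2 + 92*c + 31) + 6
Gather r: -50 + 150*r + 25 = 150*r - 25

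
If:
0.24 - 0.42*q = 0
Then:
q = 0.57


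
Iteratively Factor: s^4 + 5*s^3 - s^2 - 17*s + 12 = (s - 1)*(s^3 + 6*s^2 + 5*s - 12) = (s - 1)*(s + 4)*(s^2 + 2*s - 3) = (s - 1)*(s + 3)*(s + 4)*(s - 1)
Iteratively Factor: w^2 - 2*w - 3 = (w - 3)*(w + 1)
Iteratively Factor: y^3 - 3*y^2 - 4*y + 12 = (y - 3)*(y^2 - 4) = (y - 3)*(y - 2)*(y + 2)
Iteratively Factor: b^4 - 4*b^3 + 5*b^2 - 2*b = (b - 2)*(b^3 - 2*b^2 + b) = b*(b - 2)*(b^2 - 2*b + 1) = b*(b - 2)*(b - 1)*(b - 1)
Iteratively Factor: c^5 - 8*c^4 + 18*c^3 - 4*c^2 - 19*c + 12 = (c + 1)*(c^4 - 9*c^3 + 27*c^2 - 31*c + 12) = (c - 4)*(c + 1)*(c^3 - 5*c^2 + 7*c - 3) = (c - 4)*(c - 1)*(c + 1)*(c^2 - 4*c + 3) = (c - 4)*(c - 1)^2*(c + 1)*(c - 3)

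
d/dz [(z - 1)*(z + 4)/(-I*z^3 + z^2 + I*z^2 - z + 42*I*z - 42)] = ((-2*z - 3)*(I*z^3 - z^2 - I*z^2 + z - 42*I*z + 42) - (z - 1)*(z + 4)*(-3*I*z^2 + 2*z + 2*I*z - 1 + 42*I))/(I*z^3 - z^2 - I*z^2 + z - 42*I*z + 42)^2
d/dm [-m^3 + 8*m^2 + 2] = m*(16 - 3*m)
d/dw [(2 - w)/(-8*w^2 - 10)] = (-4*w^2 + 16*w + 5)/(2*(16*w^4 + 40*w^2 + 25))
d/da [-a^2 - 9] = -2*a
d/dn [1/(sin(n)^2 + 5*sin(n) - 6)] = -(2*sin(n) + 5)*cos(n)/(sin(n)^2 + 5*sin(n) - 6)^2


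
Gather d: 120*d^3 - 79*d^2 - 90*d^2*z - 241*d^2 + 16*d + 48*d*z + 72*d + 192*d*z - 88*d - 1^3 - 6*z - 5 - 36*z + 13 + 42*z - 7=120*d^3 + d^2*(-90*z - 320) + 240*d*z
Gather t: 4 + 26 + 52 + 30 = 112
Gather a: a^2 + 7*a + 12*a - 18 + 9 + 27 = a^2 + 19*a + 18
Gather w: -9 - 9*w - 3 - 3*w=-12*w - 12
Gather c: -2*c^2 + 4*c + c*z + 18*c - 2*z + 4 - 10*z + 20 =-2*c^2 + c*(z + 22) - 12*z + 24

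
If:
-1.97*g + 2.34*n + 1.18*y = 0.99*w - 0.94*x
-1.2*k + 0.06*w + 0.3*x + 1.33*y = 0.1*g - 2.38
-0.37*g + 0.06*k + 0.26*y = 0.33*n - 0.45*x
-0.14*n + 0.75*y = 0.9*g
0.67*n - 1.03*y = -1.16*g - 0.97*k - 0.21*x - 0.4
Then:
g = 0.988141827705807*y + 0.374437450427512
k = 0.694811430786535*y + 1.15121906267779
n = -0.995197463823044*y - 2.40709789560543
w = -3.6847419752302*y - 7.96407196626185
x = -0.587758605905884*y - 1.61083020589396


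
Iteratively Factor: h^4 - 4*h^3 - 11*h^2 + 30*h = (h - 2)*(h^3 - 2*h^2 - 15*h) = (h - 5)*(h - 2)*(h^2 + 3*h) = (h - 5)*(h - 2)*(h + 3)*(h)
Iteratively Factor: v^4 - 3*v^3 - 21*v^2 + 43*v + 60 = (v + 1)*(v^3 - 4*v^2 - 17*v + 60) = (v - 3)*(v + 1)*(v^2 - v - 20) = (v - 5)*(v - 3)*(v + 1)*(v + 4)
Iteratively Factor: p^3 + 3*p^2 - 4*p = (p)*(p^2 + 3*p - 4) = p*(p - 1)*(p + 4)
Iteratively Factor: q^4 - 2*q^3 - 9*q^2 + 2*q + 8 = (q - 1)*(q^3 - q^2 - 10*q - 8) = (q - 1)*(q + 1)*(q^2 - 2*q - 8) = (q - 4)*(q - 1)*(q + 1)*(q + 2)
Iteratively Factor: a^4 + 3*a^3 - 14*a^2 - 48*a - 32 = (a + 1)*(a^3 + 2*a^2 - 16*a - 32) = (a + 1)*(a + 4)*(a^2 - 2*a - 8) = (a + 1)*(a + 2)*(a + 4)*(a - 4)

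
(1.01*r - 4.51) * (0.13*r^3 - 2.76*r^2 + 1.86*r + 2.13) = 0.1313*r^4 - 3.3739*r^3 + 14.3262*r^2 - 6.2373*r - 9.6063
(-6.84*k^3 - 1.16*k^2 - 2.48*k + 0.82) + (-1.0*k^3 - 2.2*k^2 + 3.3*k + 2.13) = -7.84*k^3 - 3.36*k^2 + 0.82*k + 2.95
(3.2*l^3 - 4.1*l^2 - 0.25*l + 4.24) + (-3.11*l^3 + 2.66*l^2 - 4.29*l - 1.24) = 0.0900000000000003*l^3 - 1.44*l^2 - 4.54*l + 3.0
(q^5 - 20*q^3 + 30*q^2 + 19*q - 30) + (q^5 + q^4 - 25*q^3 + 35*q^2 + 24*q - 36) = 2*q^5 + q^4 - 45*q^3 + 65*q^2 + 43*q - 66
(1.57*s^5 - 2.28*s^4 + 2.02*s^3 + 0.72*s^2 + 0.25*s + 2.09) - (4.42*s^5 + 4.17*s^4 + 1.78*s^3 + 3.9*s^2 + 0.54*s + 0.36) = -2.85*s^5 - 6.45*s^4 + 0.24*s^3 - 3.18*s^2 - 0.29*s + 1.73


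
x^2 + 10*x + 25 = (x + 5)^2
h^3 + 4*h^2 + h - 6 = (h - 1)*(h + 2)*(h + 3)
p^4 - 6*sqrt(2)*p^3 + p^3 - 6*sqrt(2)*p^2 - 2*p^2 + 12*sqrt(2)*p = p*(p - 1)*(p + 2)*(p - 6*sqrt(2))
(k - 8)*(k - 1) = k^2 - 9*k + 8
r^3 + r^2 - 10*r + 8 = (r - 2)*(r - 1)*(r + 4)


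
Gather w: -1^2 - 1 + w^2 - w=w^2 - w - 2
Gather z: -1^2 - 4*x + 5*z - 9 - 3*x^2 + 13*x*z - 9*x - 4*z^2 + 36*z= -3*x^2 - 13*x - 4*z^2 + z*(13*x + 41) - 10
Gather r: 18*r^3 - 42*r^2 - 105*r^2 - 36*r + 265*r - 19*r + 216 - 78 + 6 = 18*r^3 - 147*r^2 + 210*r + 144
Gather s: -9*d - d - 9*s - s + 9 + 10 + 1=-10*d - 10*s + 20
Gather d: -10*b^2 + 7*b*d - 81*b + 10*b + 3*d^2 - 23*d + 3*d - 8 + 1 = -10*b^2 - 71*b + 3*d^2 + d*(7*b - 20) - 7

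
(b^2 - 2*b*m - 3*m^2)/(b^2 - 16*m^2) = (b^2 - 2*b*m - 3*m^2)/(b^2 - 16*m^2)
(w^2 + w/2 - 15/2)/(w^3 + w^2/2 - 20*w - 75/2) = (2*w - 5)/(2*w^2 - 5*w - 25)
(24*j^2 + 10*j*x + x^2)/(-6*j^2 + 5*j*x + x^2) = (4*j + x)/(-j + x)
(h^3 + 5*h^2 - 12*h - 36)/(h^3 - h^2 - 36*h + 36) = (h^2 - h - 6)/(h^2 - 7*h + 6)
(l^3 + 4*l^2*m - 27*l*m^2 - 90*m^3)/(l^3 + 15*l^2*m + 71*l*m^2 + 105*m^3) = (l^2 + l*m - 30*m^2)/(l^2 + 12*l*m + 35*m^2)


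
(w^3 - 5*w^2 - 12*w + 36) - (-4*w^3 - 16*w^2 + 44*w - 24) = 5*w^3 + 11*w^2 - 56*w + 60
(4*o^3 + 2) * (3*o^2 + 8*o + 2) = 12*o^5 + 32*o^4 + 8*o^3 + 6*o^2 + 16*o + 4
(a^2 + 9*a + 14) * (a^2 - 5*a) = a^4 + 4*a^3 - 31*a^2 - 70*a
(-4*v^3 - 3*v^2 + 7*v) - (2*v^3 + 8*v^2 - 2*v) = -6*v^3 - 11*v^2 + 9*v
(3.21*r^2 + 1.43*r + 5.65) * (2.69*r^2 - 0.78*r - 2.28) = 8.6349*r^4 + 1.3429*r^3 + 6.7643*r^2 - 7.6674*r - 12.882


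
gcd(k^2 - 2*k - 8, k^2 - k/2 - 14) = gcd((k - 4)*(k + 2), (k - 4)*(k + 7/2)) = k - 4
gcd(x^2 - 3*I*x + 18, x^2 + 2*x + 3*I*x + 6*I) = x + 3*I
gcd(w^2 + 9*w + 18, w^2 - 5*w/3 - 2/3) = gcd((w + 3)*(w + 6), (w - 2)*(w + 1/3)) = 1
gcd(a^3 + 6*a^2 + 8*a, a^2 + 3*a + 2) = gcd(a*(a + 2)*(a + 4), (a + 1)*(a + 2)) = a + 2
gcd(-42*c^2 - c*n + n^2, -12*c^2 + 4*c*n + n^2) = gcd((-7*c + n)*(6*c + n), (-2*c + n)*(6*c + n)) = 6*c + n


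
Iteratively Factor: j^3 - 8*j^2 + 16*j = (j)*(j^2 - 8*j + 16) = j*(j - 4)*(j - 4)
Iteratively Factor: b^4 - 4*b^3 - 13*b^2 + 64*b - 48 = (b - 1)*(b^3 - 3*b^2 - 16*b + 48) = (b - 1)*(b + 4)*(b^2 - 7*b + 12) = (b - 4)*(b - 1)*(b + 4)*(b - 3)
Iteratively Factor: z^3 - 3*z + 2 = (z - 1)*(z^2 + z - 2) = (z - 1)*(z + 2)*(z - 1)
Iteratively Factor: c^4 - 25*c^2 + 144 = (c + 3)*(c^3 - 3*c^2 - 16*c + 48) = (c - 4)*(c + 3)*(c^2 + c - 12) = (c - 4)*(c - 3)*(c + 3)*(c + 4)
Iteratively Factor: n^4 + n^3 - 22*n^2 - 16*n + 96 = (n + 4)*(n^3 - 3*n^2 - 10*n + 24) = (n - 2)*(n + 4)*(n^2 - n - 12) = (n - 4)*(n - 2)*(n + 4)*(n + 3)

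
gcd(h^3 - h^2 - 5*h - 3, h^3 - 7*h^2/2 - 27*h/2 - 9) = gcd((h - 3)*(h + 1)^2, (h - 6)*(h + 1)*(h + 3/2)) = h + 1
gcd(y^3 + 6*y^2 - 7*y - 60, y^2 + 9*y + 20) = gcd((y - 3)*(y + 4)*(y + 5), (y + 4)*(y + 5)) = y^2 + 9*y + 20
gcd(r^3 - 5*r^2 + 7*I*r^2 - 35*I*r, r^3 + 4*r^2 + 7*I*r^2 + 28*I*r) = r^2 + 7*I*r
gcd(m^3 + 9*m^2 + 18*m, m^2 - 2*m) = m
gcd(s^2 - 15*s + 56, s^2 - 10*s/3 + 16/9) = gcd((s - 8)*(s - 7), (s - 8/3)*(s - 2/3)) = 1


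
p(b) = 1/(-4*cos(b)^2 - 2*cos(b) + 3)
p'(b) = (-8*sin(b)*cos(b) - 2*sin(b))/(-4*cos(b)^2 - 2*cos(b) + 3)^2 = -2*(4*cos(b) + 1)*sin(b)/(4*cos(b)^2 + 2*cos(b) - 3)^2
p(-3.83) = 0.46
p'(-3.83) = 0.57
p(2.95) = 0.90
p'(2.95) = 0.91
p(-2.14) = 0.34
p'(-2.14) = -0.23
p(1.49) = 0.36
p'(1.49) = -0.33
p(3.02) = 0.96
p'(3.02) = 0.66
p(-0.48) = -0.52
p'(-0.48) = 1.14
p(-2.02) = 0.32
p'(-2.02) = -0.14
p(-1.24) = 0.52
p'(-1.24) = 1.17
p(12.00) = -0.65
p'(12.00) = 1.99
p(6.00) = -0.38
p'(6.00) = 0.40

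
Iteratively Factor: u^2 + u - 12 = (u - 3)*(u + 4)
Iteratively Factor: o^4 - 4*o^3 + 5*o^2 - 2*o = (o - 2)*(o^3 - 2*o^2 + o) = (o - 2)*(o - 1)*(o^2 - o) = o*(o - 2)*(o - 1)*(o - 1)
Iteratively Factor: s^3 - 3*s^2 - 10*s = (s + 2)*(s^2 - 5*s) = s*(s + 2)*(s - 5)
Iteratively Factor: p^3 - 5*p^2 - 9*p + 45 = (p - 3)*(p^2 - 2*p - 15) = (p - 3)*(p + 3)*(p - 5)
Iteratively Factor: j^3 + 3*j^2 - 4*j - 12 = (j + 3)*(j^2 - 4) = (j - 2)*(j + 3)*(j + 2)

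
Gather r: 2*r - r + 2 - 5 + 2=r - 1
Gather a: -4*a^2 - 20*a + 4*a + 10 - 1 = -4*a^2 - 16*a + 9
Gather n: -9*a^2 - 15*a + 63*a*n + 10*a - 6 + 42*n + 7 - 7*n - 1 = -9*a^2 - 5*a + n*(63*a + 35)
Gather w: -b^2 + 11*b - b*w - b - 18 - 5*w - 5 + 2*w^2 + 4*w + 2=-b^2 + 10*b + 2*w^2 + w*(-b - 1) - 21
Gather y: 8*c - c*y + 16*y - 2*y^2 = 8*c - 2*y^2 + y*(16 - c)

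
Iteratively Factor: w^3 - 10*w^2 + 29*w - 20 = (w - 1)*(w^2 - 9*w + 20) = (w - 5)*(w - 1)*(w - 4)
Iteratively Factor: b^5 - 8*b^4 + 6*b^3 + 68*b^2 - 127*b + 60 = (b - 4)*(b^4 - 4*b^3 - 10*b^2 + 28*b - 15) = (b - 4)*(b - 1)*(b^3 - 3*b^2 - 13*b + 15) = (b - 5)*(b - 4)*(b - 1)*(b^2 + 2*b - 3) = (b - 5)*(b - 4)*(b - 1)^2*(b + 3)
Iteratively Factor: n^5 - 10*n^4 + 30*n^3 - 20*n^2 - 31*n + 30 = (n + 1)*(n^4 - 11*n^3 + 41*n^2 - 61*n + 30) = (n - 5)*(n + 1)*(n^3 - 6*n^2 + 11*n - 6) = (n - 5)*(n - 3)*(n + 1)*(n^2 - 3*n + 2) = (n - 5)*(n - 3)*(n - 1)*(n + 1)*(n - 2)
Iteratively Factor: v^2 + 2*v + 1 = (v + 1)*(v + 1)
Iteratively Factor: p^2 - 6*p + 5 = (p - 1)*(p - 5)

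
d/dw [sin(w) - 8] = cos(w)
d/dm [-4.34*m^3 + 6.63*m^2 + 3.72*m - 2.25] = -13.02*m^2 + 13.26*m + 3.72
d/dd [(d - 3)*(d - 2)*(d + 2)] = 3*d^2 - 6*d - 4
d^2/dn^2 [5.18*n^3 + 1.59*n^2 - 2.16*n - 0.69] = 31.08*n + 3.18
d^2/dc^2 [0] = 0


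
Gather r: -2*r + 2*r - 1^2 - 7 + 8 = 0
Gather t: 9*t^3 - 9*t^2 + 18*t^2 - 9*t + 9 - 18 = 9*t^3 + 9*t^2 - 9*t - 9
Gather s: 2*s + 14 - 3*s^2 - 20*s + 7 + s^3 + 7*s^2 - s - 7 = s^3 + 4*s^2 - 19*s + 14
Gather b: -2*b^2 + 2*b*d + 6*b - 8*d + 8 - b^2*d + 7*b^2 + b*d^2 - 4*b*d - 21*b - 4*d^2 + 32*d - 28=b^2*(5 - d) + b*(d^2 - 2*d - 15) - 4*d^2 + 24*d - 20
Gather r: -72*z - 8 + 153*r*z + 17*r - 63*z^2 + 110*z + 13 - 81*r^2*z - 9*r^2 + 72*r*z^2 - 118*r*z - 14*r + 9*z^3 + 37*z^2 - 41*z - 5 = r^2*(-81*z - 9) + r*(72*z^2 + 35*z + 3) + 9*z^3 - 26*z^2 - 3*z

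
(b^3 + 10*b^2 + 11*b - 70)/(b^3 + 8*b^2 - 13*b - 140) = (b - 2)/(b - 4)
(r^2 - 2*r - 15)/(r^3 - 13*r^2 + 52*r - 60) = (r + 3)/(r^2 - 8*r + 12)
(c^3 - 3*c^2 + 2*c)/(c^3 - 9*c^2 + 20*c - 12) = c/(c - 6)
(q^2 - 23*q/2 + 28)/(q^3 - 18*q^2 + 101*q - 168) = (q - 7/2)/(q^2 - 10*q + 21)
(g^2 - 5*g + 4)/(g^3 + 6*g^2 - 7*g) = (g - 4)/(g*(g + 7))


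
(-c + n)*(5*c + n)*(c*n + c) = -5*c^3*n - 5*c^3 + 4*c^2*n^2 + 4*c^2*n + c*n^3 + c*n^2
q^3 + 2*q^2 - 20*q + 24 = (q - 2)^2*(q + 6)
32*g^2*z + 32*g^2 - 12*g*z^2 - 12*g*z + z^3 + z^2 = (-8*g + z)*(-4*g + z)*(z + 1)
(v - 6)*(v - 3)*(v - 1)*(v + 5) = v^4 - 5*v^3 - 23*v^2 + 117*v - 90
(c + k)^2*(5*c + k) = 5*c^3 + 11*c^2*k + 7*c*k^2 + k^3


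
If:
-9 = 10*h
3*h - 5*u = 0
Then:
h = -9/10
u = -27/50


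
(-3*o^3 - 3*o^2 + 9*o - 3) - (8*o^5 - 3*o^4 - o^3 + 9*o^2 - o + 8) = -8*o^5 + 3*o^4 - 2*o^3 - 12*o^2 + 10*o - 11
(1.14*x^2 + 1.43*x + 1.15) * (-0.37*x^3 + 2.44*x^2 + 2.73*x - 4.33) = -0.4218*x^5 + 2.2525*x^4 + 6.1759*x^3 + 1.7737*x^2 - 3.0524*x - 4.9795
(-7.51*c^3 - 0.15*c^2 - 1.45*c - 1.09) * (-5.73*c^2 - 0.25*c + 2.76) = 43.0323*c^5 + 2.737*c^4 - 12.3816*c^3 + 6.1942*c^2 - 3.7295*c - 3.0084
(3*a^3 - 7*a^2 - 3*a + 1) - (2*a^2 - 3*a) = 3*a^3 - 9*a^2 + 1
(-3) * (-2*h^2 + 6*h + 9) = 6*h^2 - 18*h - 27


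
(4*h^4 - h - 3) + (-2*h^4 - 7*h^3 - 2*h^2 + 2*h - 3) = 2*h^4 - 7*h^3 - 2*h^2 + h - 6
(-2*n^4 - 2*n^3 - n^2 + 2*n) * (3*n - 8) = -6*n^5 + 10*n^4 + 13*n^3 + 14*n^2 - 16*n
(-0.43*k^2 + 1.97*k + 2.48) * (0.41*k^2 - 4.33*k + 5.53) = -0.1763*k^4 + 2.6696*k^3 - 9.8912*k^2 + 0.1557*k + 13.7144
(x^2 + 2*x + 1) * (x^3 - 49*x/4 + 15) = x^5 + 2*x^4 - 45*x^3/4 - 19*x^2/2 + 71*x/4 + 15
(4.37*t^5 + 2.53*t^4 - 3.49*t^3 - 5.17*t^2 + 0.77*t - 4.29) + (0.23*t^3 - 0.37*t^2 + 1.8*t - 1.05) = 4.37*t^5 + 2.53*t^4 - 3.26*t^3 - 5.54*t^2 + 2.57*t - 5.34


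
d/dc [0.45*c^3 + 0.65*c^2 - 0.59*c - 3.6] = 1.35*c^2 + 1.3*c - 0.59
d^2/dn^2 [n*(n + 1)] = 2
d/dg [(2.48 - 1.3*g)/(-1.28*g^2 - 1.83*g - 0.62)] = (-1.664*g^2 + 6.3488*g + 5.3444)/(1.6384*g^4 + 4.6848*g^3 + 4.9361*g^2 + 2.2692*g + 0.3844)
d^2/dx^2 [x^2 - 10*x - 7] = 2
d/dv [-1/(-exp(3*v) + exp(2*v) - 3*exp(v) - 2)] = (-3*exp(2*v) + 2*exp(v) - 3)*exp(v)/(exp(3*v) - exp(2*v) + 3*exp(v) + 2)^2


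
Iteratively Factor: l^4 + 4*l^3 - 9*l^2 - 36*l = (l - 3)*(l^3 + 7*l^2 + 12*l) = (l - 3)*(l + 4)*(l^2 + 3*l) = l*(l - 3)*(l + 4)*(l + 3)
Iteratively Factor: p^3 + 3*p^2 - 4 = (p + 2)*(p^2 + p - 2) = (p + 2)^2*(p - 1)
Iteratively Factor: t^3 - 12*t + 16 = (t - 2)*(t^2 + 2*t - 8) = (t - 2)*(t + 4)*(t - 2)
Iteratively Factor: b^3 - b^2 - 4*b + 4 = (b + 2)*(b^2 - 3*b + 2) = (b - 1)*(b + 2)*(b - 2)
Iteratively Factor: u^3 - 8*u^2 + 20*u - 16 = (u - 2)*(u^2 - 6*u + 8) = (u - 4)*(u - 2)*(u - 2)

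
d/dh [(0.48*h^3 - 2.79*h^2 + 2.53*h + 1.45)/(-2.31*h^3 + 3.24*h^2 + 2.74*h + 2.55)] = (-4.44089209850063e-16*h^5 - 4.88969999999999*h^4 + 14.319*h^3 - 2.1213*h^2 - 23.625*h + 2.4785)/(5.3361*h^6 - 14.9688*h^5 - 2.1612*h^4 + 5.9742*h^3 + 24.0316*h^2 + 13.974*h + 6.5025)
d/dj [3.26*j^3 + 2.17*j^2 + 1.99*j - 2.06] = 9.78*j^2 + 4.34*j + 1.99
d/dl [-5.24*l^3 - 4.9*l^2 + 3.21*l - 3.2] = -15.72*l^2 - 9.8*l + 3.21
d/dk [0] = 0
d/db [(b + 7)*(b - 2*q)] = 2*b - 2*q + 7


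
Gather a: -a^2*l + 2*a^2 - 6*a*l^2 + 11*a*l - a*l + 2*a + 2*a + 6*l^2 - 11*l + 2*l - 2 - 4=a^2*(2 - l) + a*(-6*l^2 + 10*l + 4) + 6*l^2 - 9*l - 6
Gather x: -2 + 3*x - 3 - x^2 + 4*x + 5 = -x^2 + 7*x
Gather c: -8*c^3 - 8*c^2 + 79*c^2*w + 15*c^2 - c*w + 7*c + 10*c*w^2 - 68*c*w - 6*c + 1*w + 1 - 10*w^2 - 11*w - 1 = -8*c^3 + c^2*(79*w + 7) + c*(10*w^2 - 69*w + 1) - 10*w^2 - 10*w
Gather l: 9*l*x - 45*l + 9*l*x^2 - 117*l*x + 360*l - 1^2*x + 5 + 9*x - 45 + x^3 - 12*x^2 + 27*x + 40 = l*(9*x^2 - 108*x + 315) + x^3 - 12*x^2 + 35*x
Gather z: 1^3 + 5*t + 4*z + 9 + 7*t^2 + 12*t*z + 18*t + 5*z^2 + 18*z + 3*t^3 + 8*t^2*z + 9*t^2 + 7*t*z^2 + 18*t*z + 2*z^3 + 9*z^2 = 3*t^3 + 16*t^2 + 23*t + 2*z^3 + z^2*(7*t + 14) + z*(8*t^2 + 30*t + 22) + 10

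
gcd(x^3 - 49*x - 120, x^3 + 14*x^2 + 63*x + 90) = x^2 + 8*x + 15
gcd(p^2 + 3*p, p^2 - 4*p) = p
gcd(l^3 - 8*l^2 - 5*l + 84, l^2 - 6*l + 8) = l - 4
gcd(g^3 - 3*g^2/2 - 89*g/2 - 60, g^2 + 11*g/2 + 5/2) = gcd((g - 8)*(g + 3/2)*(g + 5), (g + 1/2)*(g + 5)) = g + 5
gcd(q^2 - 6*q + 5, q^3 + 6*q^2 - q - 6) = q - 1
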